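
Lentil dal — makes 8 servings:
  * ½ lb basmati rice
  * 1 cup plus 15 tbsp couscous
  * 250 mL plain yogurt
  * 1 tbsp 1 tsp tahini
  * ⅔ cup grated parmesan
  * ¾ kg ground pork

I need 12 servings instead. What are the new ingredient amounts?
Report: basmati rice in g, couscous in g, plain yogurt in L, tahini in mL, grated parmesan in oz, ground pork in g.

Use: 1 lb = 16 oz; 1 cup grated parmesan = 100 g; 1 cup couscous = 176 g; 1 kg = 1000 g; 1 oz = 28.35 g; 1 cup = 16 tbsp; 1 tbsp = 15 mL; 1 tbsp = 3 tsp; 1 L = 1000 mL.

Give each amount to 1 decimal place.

basmati rice: 340.2 g; couscous: 511.5 g; plain yogurt: 0.4 L; tahini: 30.0 mL; grated parmesan: 3.5 oz; ground pork: 1125.0 g

Scaling factor: 12/8 = 3/2 = 1.5.
basmati rice: 0.5 lb × 3/2 × 16 oz/lb × 28.35 g/oz = 340.2 g
couscous: (1 cup + 15 tbsp = 1.9375 cup) × 3/2 × 176 g/cup = 511.5 g
plain yogurt: 250 mL × 3/2 ÷ 1000 mL/L ≈ 0.4 L
tahini: (1 tbsp + 1 tsp = 4/3 tbsp) × 3/2 × 15 mL/tbsp = 30.0 mL
grated parmesan: 2/3 cup × 3/2 × 100 g/cup ÷ 28.35 g/oz ≈ 3.5 oz
ground pork: 0.75 kg × 3/2 × 1000 g/kg = 1125.0 g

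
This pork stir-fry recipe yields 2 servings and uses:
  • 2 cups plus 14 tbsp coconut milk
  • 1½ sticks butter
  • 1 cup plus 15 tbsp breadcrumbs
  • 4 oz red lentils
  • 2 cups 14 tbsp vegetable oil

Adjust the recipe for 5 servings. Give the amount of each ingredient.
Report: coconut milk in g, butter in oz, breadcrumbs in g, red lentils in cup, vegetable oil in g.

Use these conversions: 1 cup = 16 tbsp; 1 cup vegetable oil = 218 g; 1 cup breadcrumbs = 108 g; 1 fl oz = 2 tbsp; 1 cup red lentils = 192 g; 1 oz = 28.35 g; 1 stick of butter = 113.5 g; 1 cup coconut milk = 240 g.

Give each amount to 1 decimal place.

coconut milk: 1725.0 g; butter: 15.0 oz; breadcrumbs: 523.1 g; red lentils: 1.5 cup; vegetable oil: 1566.9 g

Scaling factor: 5/2 = 2.5.
coconut milk: (2 cup + 14 tbsp = 2.875 cup) × 5/2 × 240 g/cup = 1725.0 g
butter: 1.5 stick × 5/2 × 113.5 g/stick ÷ 28.35 g/oz ≈ 15.0 oz
breadcrumbs: (1 cup + 15 tbsp = 1.9375 cup) × 5/2 × 108 g/cup ≈ 523.1 g
red lentils: 4 oz × 5/2 × 28.35 g/oz ÷ 192 g/cup ≈ 1.5 cup
vegetable oil: (2 cup + 14 tbsp = 2.875 cup) × 5/2 × 218 g/cup ≈ 1566.9 g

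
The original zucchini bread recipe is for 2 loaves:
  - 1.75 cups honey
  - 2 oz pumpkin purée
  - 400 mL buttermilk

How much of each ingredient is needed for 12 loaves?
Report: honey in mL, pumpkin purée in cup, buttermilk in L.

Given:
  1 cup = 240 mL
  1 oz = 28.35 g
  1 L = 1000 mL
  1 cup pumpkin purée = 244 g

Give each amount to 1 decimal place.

Scaling factor: 12/2 = 6.
honey: 1.75 cup × 6 × 240 mL/cup = 2520.0 mL
pumpkin purée: 2 oz × 6 × 28.35 g/oz ÷ 244 g/cup ≈ 1.4 cup
buttermilk: 400 mL × 6 ÷ 1000 mL/L = 2.4 L

honey: 2520.0 mL; pumpkin purée: 1.4 cup; buttermilk: 2.4 L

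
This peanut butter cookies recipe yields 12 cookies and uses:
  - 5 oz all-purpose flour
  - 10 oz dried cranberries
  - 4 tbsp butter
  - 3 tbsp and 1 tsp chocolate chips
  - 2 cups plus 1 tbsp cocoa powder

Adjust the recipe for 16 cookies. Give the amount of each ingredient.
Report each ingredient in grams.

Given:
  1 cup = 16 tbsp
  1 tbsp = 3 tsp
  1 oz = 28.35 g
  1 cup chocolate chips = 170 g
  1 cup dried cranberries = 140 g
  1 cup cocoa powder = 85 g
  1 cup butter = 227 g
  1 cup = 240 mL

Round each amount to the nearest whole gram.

Scaling factor: 16/12 = 4/3.
all-purpose flour: 5 oz × 4/3 × 28.35 g/oz = 189 g
dried cranberries: 10 oz × 4/3 × 28.35 g/oz = 378 g
butter: 4 tbsp × 4/3 ÷ 16 tbsp/cup × 227 g/cup ≈ 76 g
chocolate chips: (3 tbsp + 1 tsp = 10/3 tbsp) × 4/3 ÷ 16 tbsp/cup × 170 g/cup ≈ 47 g
cocoa powder: (2 cup + 1 tbsp = 2.0625 cup) × 4/3 × 85 g/cup ≈ 234 g

all-purpose flour: 189 g; dried cranberries: 378 g; butter: 76 g; chocolate chips: 47 g; cocoa powder: 234 g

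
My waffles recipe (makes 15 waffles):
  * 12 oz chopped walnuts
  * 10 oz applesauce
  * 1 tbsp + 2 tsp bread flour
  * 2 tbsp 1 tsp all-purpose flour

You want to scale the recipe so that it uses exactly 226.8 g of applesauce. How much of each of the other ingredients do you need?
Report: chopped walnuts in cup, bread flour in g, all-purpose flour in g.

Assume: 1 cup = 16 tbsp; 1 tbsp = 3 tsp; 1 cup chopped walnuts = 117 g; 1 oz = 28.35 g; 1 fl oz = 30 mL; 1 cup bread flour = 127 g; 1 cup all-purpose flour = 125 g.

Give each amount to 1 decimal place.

chopped walnuts: 2.3 cup; bread flour: 10.6 g; all-purpose flour: 14.6 g

The original recipe has 283.5 g of applesauce, so the scaling factor is 226.8 ÷ 283.5 = 4/5 = 0.8.
chopped walnuts: 12 oz × 4/5 × 28.35 g/oz ÷ 117 g/cup ≈ 2.3 cup
bread flour: (1 tbsp + 2 tsp = 5/3 tbsp) × 4/5 ÷ 16 tbsp/cup × 127 g/cup ≈ 10.6 g
all-purpose flour: (2 tbsp + 1 tsp = 7/3 tbsp) × 4/5 ÷ 16 tbsp/cup × 125 g/cup ≈ 14.6 g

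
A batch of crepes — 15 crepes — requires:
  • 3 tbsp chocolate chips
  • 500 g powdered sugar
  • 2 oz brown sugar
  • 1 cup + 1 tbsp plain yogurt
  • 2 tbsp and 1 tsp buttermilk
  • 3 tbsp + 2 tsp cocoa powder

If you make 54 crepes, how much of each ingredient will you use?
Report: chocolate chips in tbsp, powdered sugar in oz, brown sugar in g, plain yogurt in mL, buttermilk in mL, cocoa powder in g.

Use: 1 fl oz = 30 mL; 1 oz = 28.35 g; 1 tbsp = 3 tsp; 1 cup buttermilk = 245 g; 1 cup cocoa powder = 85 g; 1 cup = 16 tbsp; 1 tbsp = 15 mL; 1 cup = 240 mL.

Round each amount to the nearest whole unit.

chocolate chips: 11 tbsp; powdered sugar: 63 oz; brown sugar: 204 g; plain yogurt: 918 mL; buttermilk: 126 mL; cocoa powder: 70 g

Scaling factor: 54/15 = 18/5 = 3.6.
chocolate chips: 3 tbsp × 18/5 ≈ 11 tbsp
powdered sugar: 500 g × 18/5 ÷ 28.35 g/oz ≈ 63 oz
brown sugar: 2 oz × 18/5 × 28.35 g/oz ≈ 204 g
plain yogurt: (1 cup + 1 tbsp = 1.0625 cup) × 18/5 × 240 mL/cup = 918 mL
buttermilk: (2 tbsp + 1 tsp = 7/3 tbsp) × 18/5 × 15 mL/tbsp = 126 mL
cocoa powder: (3 tbsp + 2 tsp = 11/3 tbsp) × 18/5 ÷ 16 tbsp/cup × 85 g/cup ≈ 70 g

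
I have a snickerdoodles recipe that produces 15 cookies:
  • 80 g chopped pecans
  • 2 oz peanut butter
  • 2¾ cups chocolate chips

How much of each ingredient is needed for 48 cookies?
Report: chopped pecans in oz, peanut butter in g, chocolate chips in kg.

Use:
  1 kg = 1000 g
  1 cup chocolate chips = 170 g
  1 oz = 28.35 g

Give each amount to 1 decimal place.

Scaling factor: 48/15 = 16/5 = 3.2.
chopped pecans: 80 g × 16/5 ÷ 28.35 g/oz ≈ 9.0 oz
peanut butter: 2 oz × 16/5 × 28.35 g/oz ≈ 181.4 g
chocolate chips: 2.75 cup × 16/5 × 170 g/cup ÷ 1000 g/kg ≈ 1.5 kg

chopped pecans: 9.0 oz; peanut butter: 181.4 g; chocolate chips: 1.5 kg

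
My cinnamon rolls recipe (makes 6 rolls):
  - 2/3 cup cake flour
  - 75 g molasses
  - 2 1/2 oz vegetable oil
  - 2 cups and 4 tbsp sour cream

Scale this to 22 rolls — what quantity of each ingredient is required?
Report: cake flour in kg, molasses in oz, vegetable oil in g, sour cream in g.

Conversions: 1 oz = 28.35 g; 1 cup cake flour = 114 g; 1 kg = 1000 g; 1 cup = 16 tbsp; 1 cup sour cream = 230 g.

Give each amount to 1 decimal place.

Scaling factor: 22/6 = 11/3.
cake flour: 2/3 cup × 11/3 × 114 g/cup ÷ 1000 g/kg ≈ 0.3 kg
molasses: 75 g × 11/3 ÷ 28.35 g/oz ≈ 9.7 oz
vegetable oil: 2.5 oz × 11/3 × 28.35 g/oz ≈ 259.9 g
sour cream: (2 cup + 4 tbsp = 2.25 cup) × 11/3 × 230 g/cup = 1897.5 g

cake flour: 0.3 kg; molasses: 9.7 oz; vegetable oil: 259.9 g; sour cream: 1897.5 g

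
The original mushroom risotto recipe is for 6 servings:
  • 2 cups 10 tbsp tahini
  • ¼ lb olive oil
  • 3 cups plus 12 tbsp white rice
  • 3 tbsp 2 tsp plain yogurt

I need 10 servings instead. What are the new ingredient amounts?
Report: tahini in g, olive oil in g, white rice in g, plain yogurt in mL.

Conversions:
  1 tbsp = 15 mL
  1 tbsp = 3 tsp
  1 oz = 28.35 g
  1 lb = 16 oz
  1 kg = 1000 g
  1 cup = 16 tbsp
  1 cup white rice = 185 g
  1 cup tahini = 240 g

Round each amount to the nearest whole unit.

Scaling factor: 10/6 = 5/3.
tahini: (2 cup + 10 tbsp = 2.625 cup) × 5/3 × 240 g/cup = 1050 g
olive oil: 0.25 lb × 5/3 × 16 oz/lb × 28.35 g/oz = 189 g
white rice: (3 cup + 12 tbsp = 3.75 cup) × 5/3 × 185 g/cup ≈ 1156 g
plain yogurt: (3 tbsp + 2 tsp = 11/3 tbsp) × 5/3 × 15 mL/tbsp ≈ 92 mL

tahini: 1050 g; olive oil: 189 g; white rice: 1156 g; plain yogurt: 92 mL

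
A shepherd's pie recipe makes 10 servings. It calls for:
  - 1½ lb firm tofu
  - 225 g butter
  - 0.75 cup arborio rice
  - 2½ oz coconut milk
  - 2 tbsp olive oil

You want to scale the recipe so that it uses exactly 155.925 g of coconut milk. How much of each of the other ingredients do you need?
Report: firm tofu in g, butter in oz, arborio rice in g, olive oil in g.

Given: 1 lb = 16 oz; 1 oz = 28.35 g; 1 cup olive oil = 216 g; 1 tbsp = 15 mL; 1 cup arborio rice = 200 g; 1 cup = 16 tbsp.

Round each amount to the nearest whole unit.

The original recipe has 70.875 g of coconut milk, so the scaling factor is 155.925 ÷ 70.875 = 11/5 = 2.2.
firm tofu: 1.5 lb × 11/5 × 16 oz/lb × 28.35 g/oz ≈ 1497 g
butter: 225 g × 11/5 ÷ 28.35 g/oz ≈ 17 oz
arborio rice: 0.75 cup × 11/5 × 200 g/cup = 330 g
olive oil: 2 tbsp × 11/5 ÷ 16 tbsp/cup × 216 g/cup ≈ 59 g

firm tofu: 1497 g; butter: 17 oz; arborio rice: 330 g; olive oil: 59 g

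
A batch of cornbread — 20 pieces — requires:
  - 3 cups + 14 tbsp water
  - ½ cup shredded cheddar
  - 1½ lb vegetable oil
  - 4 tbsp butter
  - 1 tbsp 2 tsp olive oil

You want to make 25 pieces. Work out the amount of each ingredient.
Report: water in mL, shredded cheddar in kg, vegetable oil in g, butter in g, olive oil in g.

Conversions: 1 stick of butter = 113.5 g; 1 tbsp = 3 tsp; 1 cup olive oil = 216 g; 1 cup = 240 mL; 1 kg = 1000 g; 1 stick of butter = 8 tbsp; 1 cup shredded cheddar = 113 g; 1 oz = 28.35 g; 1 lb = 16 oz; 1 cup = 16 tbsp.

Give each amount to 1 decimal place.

water: 1162.5 mL; shredded cheddar: 0.1 kg; vegetable oil: 850.5 g; butter: 70.9 g; olive oil: 28.1 g

Scaling factor: 25/20 = 5/4 = 1.25.
water: (3 cup + 14 tbsp = 3.875 cup) × 5/4 × 240 mL/cup = 1162.5 mL
shredded cheddar: 0.5 cup × 5/4 × 113 g/cup ÷ 1000 g/kg ≈ 0.1 kg
vegetable oil: 1.5 lb × 5/4 × 16 oz/lb × 28.35 g/oz = 850.5 g
butter: 4 tbsp × 5/4 ÷ 8 tbsp/stick × 113.5 g/stick ≈ 70.9 g
olive oil: (1 tbsp + 2 tsp = 5/3 tbsp) × 5/4 ÷ 16 tbsp/cup × 216 g/cup ≈ 28.1 g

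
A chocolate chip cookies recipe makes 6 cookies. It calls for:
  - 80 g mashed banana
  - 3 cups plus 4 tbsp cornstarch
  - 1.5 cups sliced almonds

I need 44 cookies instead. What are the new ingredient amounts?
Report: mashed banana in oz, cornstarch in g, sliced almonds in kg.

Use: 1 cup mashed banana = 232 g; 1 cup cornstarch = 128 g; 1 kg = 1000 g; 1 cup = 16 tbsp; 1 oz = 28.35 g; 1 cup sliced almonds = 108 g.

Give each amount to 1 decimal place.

mashed banana: 20.7 oz; cornstarch: 3050.7 g; sliced almonds: 1.2 kg

Scaling factor: 44/6 = 22/3.
mashed banana: 80 g × 22/3 ÷ 28.35 g/oz ≈ 20.7 oz
cornstarch: (3 cup + 4 tbsp = 3.25 cup) × 22/3 × 128 g/cup ≈ 3050.7 g
sliced almonds: 1.5 cup × 22/3 × 108 g/cup ÷ 1000 g/kg ≈ 1.2 kg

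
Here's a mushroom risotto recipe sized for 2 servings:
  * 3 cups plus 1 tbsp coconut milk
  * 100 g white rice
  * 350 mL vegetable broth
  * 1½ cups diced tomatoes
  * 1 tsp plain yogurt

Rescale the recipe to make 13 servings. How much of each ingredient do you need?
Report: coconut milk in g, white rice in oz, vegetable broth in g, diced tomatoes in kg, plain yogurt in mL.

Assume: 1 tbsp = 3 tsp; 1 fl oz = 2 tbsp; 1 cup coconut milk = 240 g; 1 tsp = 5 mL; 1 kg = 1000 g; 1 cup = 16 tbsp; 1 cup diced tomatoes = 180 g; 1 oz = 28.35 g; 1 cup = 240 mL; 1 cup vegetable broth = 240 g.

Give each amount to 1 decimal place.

Scaling factor: 13/2 = 6.5.
coconut milk: (3 cup + 1 tbsp = 3.0625 cup) × 13/2 × 240 g/cup = 4777.5 g
white rice: 100 g × 13/2 ÷ 28.35 g/oz ≈ 22.9 oz
vegetable broth: 350 mL × 13/2 ÷ 240 mL/cup × 240 g/cup = 2275.0 g
diced tomatoes: 1.5 cup × 13/2 × 180 g/cup ÷ 1000 g/kg ≈ 1.8 kg
plain yogurt: 1 tsp × 13/2 × 5 mL/tsp = 32.5 mL

coconut milk: 4777.5 g; white rice: 22.9 oz; vegetable broth: 2275.0 g; diced tomatoes: 1.8 kg; plain yogurt: 32.5 mL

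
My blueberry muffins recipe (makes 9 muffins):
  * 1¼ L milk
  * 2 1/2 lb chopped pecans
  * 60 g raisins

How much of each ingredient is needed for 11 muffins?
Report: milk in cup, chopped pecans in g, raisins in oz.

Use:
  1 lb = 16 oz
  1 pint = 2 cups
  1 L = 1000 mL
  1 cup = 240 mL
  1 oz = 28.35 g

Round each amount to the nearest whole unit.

Scaling factor: 11/9.
milk: 1.25 L × 11/9 × 1000 mL/L ÷ 240 mL/cup ≈ 6 cup
chopped pecans: 2.5 lb × 11/9 × 16 oz/lb × 28.35 g/oz = 1386 g
raisins: 60 g × 11/9 ÷ 28.35 g/oz ≈ 3 oz

milk: 6 cup; chopped pecans: 1386 g; raisins: 3 oz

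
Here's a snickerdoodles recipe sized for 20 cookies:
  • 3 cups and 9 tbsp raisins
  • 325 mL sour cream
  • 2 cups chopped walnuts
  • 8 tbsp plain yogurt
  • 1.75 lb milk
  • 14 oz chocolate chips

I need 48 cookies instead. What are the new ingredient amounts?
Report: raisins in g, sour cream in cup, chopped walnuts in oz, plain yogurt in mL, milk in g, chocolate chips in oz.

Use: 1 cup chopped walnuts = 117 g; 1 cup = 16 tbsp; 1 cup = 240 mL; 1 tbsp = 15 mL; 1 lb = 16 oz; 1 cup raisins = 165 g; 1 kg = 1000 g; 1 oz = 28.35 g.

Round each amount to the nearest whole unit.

Scaling factor: 48/20 = 12/5 = 2.4.
raisins: (3 cup + 9 tbsp = 3.5625 cup) × 12/5 × 165 g/cup ≈ 1411 g
sour cream: 325 mL × 12/5 ÷ 240 mL/cup ≈ 3 cup
chopped walnuts: 2 cup × 12/5 × 117 g/cup ÷ 28.35 g/oz ≈ 20 oz
plain yogurt: 8 tbsp × 12/5 × 15 mL/tbsp = 288 mL
milk: 1.75 lb × 12/5 × 16 oz/lb × 28.35 g/oz ≈ 1905 g
chocolate chips: 14 oz × 12/5 ≈ 34 oz

raisins: 1411 g; sour cream: 3 cup; chopped walnuts: 20 oz; plain yogurt: 288 mL; milk: 1905 g; chocolate chips: 34 oz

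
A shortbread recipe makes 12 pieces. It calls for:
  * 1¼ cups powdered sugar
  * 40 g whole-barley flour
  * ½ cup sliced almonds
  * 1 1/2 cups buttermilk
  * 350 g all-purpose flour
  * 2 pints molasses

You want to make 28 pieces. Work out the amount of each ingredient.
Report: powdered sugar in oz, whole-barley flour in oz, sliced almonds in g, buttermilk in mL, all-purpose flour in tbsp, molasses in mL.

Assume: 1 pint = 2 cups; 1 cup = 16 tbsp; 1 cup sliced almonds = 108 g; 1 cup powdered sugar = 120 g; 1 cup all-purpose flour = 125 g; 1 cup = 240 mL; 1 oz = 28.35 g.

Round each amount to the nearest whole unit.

Scaling factor: 28/12 = 7/3.
powdered sugar: 1.25 cup × 7/3 × 120 g/cup ÷ 28.35 g/oz ≈ 12 oz
whole-barley flour: 40 g × 7/3 ÷ 28.35 g/oz ≈ 3 oz
sliced almonds: 0.5 cup × 7/3 × 108 g/cup = 126 g
buttermilk: 1.5 cup × 7/3 × 240 mL/cup = 840 mL
all-purpose flour: 350 g × 7/3 ÷ 125 g/cup × 16 tbsp/cup ≈ 105 tbsp
molasses: 2 pint × 7/3 × 2 cup/pint × 240 mL/cup = 2240 mL

powdered sugar: 12 oz; whole-barley flour: 3 oz; sliced almonds: 126 g; buttermilk: 840 mL; all-purpose flour: 105 tbsp; molasses: 2240 mL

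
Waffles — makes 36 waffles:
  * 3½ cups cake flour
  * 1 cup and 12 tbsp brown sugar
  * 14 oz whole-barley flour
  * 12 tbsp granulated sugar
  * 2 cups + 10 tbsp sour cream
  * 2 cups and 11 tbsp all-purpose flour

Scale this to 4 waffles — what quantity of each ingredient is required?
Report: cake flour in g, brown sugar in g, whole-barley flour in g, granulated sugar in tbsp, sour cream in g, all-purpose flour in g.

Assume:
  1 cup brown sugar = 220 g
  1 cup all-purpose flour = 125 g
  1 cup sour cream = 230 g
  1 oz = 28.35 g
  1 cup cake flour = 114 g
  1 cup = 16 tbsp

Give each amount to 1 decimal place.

cake flour: 44.3 g; brown sugar: 42.8 g; whole-barley flour: 44.1 g; granulated sugar: 1.3 tbsp; sour cream: 67.1 g; all-purpose flour: 37.3 g

Scaling factor: 4/36 = 1/9.
cake flour: 3.5 cup × 1/9 × 114 g/cup ≈ 44.3 g
brown sugar: (1 cup + 12 tbsp = 1.75 cup) × 1/9 × 220 g/cup ≈ 42.8 g
whole-barley flour: 14 oz × 1/9 × 28.35 g/oz = 44.1 g
granulated sugar: 12 tbsp × 1/9 ≈ 1.3 tbsp
sour cream: (2 cup + 10 tbsp = 2.625 cup) × 1/9 × 230 g/cup ≈ 67.1 g
all-purpose flour: (2 cup + 11 tbsp = 2.6875 cup) × 1/9 × 125 g/cup ≈ 37.3 g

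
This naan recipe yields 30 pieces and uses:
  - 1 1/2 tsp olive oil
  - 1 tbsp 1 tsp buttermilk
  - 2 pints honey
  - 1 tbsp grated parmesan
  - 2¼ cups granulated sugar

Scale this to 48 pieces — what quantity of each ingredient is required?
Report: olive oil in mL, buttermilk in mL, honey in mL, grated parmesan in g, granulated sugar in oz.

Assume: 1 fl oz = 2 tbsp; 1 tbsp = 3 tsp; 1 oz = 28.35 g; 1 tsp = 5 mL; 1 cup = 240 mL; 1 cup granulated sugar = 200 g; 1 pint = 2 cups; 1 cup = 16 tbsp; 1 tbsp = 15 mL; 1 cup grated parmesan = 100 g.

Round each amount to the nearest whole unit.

olive oil: 12 mL; buttermilk: 32 mL; honey: 1536 mL; grated parmesan: 10 g; granulated sugar: 25 oz

Scaling factor: 48/30 = 8/5 = 1.6.
olive oil: 1.5 tsp × 8/5 × 5 mL/tsp = 12 mL
buttermilk: (1 tbsp + 1 tsp = 4/3 tbsp) × 8/5 × 15 mL/tbsp = 32 mL
honey: 2 pint × 8/5 × 2 cup/pint × 240 mL/cup = 1536 mL
grated parmesan: 1 tbsp × 8/5 ÷ 16 tbsp/cup × 100 g/cup = 10 g
granulated sugar: 2.25 cup × 8/5 × 200 g/cup ÷ 28.35 g/oz ≈ 25 oz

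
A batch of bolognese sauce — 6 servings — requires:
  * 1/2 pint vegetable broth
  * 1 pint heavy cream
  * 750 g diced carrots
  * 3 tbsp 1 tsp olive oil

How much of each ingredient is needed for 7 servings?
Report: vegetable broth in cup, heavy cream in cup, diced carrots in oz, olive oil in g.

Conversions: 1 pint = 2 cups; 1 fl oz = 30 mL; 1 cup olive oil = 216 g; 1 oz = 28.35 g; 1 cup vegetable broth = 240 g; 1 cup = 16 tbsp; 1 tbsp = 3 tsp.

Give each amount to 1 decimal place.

Scaling factor: 7/6.
vegetable broth: 0.5 pint × 7/6 × 2 cup/pint ≈ 1.2 cup
heavy cream: 1 pint × 7/6 × 2 cup/pint ≈ 2.3 cup
diced carrots: 750 g × 7/6 ÷ 28.35 g/oz ≈ 30.9 oz
olive oil: (3 tbsp + 1 tsp = 10/3 tbsp) × 7/6 ÷ 16 tbsp/cup × 216 g/cup = 52.5 g

vegetable broth: 1.2 cup; heavy cream: 2.3 cup; diced carrots: 30.9 oz; olive oil: 52.5 g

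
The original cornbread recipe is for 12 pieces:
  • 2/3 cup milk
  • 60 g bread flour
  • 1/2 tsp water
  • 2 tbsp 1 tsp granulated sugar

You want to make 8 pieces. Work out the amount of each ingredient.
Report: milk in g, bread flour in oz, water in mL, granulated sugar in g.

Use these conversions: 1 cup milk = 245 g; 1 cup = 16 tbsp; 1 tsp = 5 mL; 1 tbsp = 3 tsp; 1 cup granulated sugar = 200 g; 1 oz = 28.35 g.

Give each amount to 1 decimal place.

Scaling factor: 8/12 = 2/3.
milk: 2/3 cup × 2/3 × 245 g/cup ≈ 108.9 g
bread flour: 60 g × 2/3 ÷ 28.35 g/oz ≈ 1.4 oz
water: 0.5 tsp × 2/3 × 5 mL/tsp ≈ 1.7 mL
granulated sugar: (2 tbsp + 1 tsp = 7/3 tbsp) × 2/3 ÷ 16 tbsp/cup × 200 g/cup ≈ 19.4 g

milk: 108.9 g; bread flour: 1.4 oz; water: 1.7 mL; granulated sugar: 19.4 g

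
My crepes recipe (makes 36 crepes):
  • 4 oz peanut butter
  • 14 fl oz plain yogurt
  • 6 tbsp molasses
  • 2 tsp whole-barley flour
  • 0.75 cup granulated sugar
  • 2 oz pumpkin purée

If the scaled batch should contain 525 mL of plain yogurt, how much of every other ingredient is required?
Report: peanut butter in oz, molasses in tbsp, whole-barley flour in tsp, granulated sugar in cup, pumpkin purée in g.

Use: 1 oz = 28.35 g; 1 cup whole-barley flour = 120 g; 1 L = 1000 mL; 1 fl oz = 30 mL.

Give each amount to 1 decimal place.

peanut butter: 5.0 oz; molasses: 7.5 tbsp; whole-barley flour: 2.5 tsp; granulated sugar: 0.9 cup; pumpkin purée: 70.9 g

The original recipe has 420 mL of plain yogurt, so the scaling factor is 525 ÷ 420 = 5/4 = 1.25.
peanut butter: 4 oz × 5/4 = 5.0 oz
molasses: 6 tbsp × 5/4 = 7.5 tbsp
whole-barley flour: 2 tsp × 5/4 = 2.5 tsp
granulated sugar: 0.75 cup × 5/4 ≈ 0.9 cup
pumpkin purée: 2 oz × 5/4 × 28.35 g/oz ≈ 70.9 g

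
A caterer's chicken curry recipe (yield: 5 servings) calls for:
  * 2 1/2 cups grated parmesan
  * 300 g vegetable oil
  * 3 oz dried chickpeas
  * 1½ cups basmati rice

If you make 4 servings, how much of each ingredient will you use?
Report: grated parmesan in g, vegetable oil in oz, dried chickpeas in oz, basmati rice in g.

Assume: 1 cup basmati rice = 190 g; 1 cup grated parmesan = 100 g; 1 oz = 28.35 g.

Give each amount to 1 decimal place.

grated parmesan: 200.0 g; vegetable oil: 8.5 oz; dried chickpeas: 2.4 oz; basmati rice: 228.0 g

Scaling factor: 4/5 = 0.8.
grated parmesan: 2.5 cup × 4/5 × 100 g/cup = 200.0 g
vegetable oil: 300 g × 4/5 ÷ 28.35 g/oz ≈ 8.5 oz
dried chickpeas: 3 oz × 4/5 = 2.4 oz
basmati rice: 1.5 cup × 4/5 × 190 g/cup = 228.0 g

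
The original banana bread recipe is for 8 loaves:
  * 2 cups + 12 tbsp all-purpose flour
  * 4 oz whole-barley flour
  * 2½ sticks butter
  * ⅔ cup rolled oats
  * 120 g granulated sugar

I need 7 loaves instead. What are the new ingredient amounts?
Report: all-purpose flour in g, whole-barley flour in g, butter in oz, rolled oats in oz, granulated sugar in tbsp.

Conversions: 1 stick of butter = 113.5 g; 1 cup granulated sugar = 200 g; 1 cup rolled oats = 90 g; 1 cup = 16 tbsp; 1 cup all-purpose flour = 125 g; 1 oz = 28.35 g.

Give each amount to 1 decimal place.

Scaling factor: 7/8 = 0.875.
all-purpose flour: (2 cup + 12 tbsp = 2.75 cup) × 7/8 × 125 g/cup ≈ 300.8 g
whole-barley flour: 4 oz × 7/8 × 28.35 g/oz ≈ 99.2 g
butter: 2.5 stick × 7/8 × 113.5 g/stick ÷ 28.35 g/oz ≈ 8.8 oz
rolled oats: 2/3 cup × 7/8 × 90 g/cup ÷ 28.35 g/oz ≈ 1.9 oz
granulated sugar: 120 g × 7/8 ÷ 200 g/cup × 16 tbsp/cup = 8.4 tbsp

all-purpose flour: 300.8 g; whole-barley flour: 99.2 g; butter: 8.8 oz; rolled oats: 1.9 oz; granulated sugar: 8.4 tbsp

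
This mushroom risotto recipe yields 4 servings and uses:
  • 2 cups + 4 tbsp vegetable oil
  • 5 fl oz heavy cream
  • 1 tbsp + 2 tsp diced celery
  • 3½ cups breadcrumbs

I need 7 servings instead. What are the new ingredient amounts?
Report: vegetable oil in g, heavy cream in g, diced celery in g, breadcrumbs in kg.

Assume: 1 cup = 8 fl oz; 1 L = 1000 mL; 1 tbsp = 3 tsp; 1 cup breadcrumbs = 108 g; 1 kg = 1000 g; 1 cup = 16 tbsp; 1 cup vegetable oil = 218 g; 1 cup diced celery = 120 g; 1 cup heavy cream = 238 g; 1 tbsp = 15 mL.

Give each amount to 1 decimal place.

vegetable oil: 858.4 g; heavy cream: 260.3 g; diced celery: 21.9 g; breadcrumbs: 0.7 kg

Scaling factor: 7/4 = 1.75.
vegetable oil: (2 cup + 4 tbsp = 2.25 cup) × 7/4 × 218 g/cup ≈ 858.4 g
heavy cream: 5 fl oz × 7/4 ÷ 8 fl oz/cup × 238 g/cup ≈ 260.3 g
diced celery: (1 tbsp + 2 tsp = 5/3 tbsp) × 7/4 ÷ 16 tbsp/cup × 120 g/cup ≈ 21.9 g
breadcrumbs: 3.5 cup × 7/4 × 108 g/cup ÷ 1000 g/kg ≈ 0.7 kg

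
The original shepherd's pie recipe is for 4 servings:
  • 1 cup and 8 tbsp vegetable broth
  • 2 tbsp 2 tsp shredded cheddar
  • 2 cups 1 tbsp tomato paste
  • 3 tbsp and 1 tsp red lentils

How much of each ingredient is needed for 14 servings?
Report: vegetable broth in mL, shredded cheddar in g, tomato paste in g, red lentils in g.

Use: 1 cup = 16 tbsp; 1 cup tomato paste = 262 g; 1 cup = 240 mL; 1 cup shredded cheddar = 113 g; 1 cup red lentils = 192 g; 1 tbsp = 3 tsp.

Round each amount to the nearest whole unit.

vegetable broth: 1260 mL; shredded cheddar: 66 g; tomato paste: 1891 g; red lentils: 140 g

Scaling factor: 14/4 = 7/2 = 3.5.
vegetable broth: (1 cup + 8 tbsp = 1.5 cup) × 7/2 × 240 mL/cup = 1260 mL
shredded cheddar: (2 tbsp + 2 tsp = 8/3 tbsp) × 7/2 ÷ 16 tbsp/cup × 113 g/cup ≈ 66 g
tomato paste: (2 cup + 1 tbsp = 2.0625 cup) × 7/2 × 262 g/cup ≈ 1891 g
red lentils: (3 tbsp + 1 tsp = 10/3 tbsp) × 7/2 ÷ 16 tbsp/cup × 192 g/cup = 140 g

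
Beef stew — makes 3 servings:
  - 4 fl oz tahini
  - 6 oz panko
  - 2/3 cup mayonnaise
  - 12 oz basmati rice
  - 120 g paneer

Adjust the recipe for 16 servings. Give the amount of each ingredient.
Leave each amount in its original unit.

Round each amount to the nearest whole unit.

tahini: 21 fl oz; panko: 32 oz; mayonnaise: 4 cup; basmati rice: 64 oz; paneer: 640 g

Scaling factor: 16/3.
tahini: 4 fl oz × 16/3 ≈ 21 fl oz
panko: 6 oz × 16/3 = 32 oz
mayonnaise: 2/3 cup × 16/3 ≈ 4 cup
basmati rice: 12 oz × 16/3 = 64 oz
paneer: 120 g × 16/3 = 640 g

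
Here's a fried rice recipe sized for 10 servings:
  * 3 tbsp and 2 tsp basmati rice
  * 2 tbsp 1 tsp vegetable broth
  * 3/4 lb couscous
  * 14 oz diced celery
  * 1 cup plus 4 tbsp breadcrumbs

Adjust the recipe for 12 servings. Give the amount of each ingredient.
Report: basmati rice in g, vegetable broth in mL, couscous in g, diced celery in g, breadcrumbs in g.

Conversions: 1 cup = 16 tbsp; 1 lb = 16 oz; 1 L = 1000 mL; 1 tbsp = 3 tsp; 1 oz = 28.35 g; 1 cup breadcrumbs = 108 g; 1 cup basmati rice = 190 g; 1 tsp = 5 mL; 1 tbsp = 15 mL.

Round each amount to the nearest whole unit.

Scaling factor: 12/10 = 6/5 = 1.2.
basmati rice: (3 tbsp + 2 tsp = 11/3 tbsp) × 6/5 ÷ 16 tbsp/cup × 190 g/cup ≈ 52 g
vegetable broth: (2 tbsp + 1 tsp = 7/3 tbsp) × 6/5 × 15 mL/tbsp = 42 mL
couscous: 0.75 lb × 6/5 × 16 oz/lb × 28.35 g/oz ≈ 408 g
diced celery: 14 oz × 6/5 × 28.35 g/oz ≈ 476 g
breadcrumbs: (1 cup + 4 tbsp = 1.25 cup) × 6/5 × 108 g/cup = 162 g

basmati rice: 52 g; vegetable broth: 42 mL; couscous: 408 g; diced celery: 476 g; breadcrumbs: 162 g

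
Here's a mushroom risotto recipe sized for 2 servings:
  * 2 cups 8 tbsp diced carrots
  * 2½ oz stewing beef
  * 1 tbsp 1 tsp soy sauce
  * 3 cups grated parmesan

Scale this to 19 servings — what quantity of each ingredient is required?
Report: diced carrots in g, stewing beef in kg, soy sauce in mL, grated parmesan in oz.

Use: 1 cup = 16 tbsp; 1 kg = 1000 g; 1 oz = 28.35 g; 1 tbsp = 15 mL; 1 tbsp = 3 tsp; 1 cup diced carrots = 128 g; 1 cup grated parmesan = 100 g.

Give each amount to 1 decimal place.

Scaling factor: 19/2 = 9.5.
diced carrots: (2 cup + 8 tbsp = 2.5 cup) × 19/2 × 128 g/cup = 3040.0 g
stewing beef: 2.5 oz × 19/2 × 28.35 g/oz ÷ 1000 g/kg ≈ 0.7 kg
soy sauce: (1 tbsp + 1 tsp = 4/3 tbsp) × 19/2 × 15 mL/tbsp = 190.0 mL
grated parmesan: 3 cup × 19/2 × 100 g/cup ÷ 28.35 g/oz ≈ 100.5 oz

diced carrots: 3040.0 g; stewing beef: 0.7 kg; soy sauce: 190.0 mL; grated parmesan: 100.5 oz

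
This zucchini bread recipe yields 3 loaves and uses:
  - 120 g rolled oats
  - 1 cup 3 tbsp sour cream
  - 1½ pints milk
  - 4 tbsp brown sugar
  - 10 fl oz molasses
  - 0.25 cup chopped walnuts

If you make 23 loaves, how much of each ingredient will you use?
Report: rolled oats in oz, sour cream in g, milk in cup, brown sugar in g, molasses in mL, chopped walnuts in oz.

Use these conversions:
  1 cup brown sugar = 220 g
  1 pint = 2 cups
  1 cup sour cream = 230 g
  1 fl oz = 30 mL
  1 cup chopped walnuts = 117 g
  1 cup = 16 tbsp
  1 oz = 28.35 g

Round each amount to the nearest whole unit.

rolled oats: 32 oz; sour cream: 2094 g; milk: 23 cup; brown sugar: 422 g; molasses: 2300 mL; chopped walnuts: 8 oz

Scaling factor: 23/3.
rolled oats: 120 g × 23/3 ÷ 28.35 g/oz ≈ 32 oz
sour cream: (1 cup + 3 tbsp = 1.1875 cup) × 23/3 × 230 g/cup ≈ 2094 g
milk: 1.5 pint × 23/3 × 2 cup/pint = 23 cup
brown sugar: 4 tbsp × 23/3 ÷ 16 tbsp/cup × 220 g/cup ≈ 422 g
molasses: 10 fl oz × 23/3 × 30 mL/fl oz = 2300 mL
chopped walnuts: 0.25 cup × 23/3 × 117 g/cup ÷ 28.35 g/oz ≈ 8 oz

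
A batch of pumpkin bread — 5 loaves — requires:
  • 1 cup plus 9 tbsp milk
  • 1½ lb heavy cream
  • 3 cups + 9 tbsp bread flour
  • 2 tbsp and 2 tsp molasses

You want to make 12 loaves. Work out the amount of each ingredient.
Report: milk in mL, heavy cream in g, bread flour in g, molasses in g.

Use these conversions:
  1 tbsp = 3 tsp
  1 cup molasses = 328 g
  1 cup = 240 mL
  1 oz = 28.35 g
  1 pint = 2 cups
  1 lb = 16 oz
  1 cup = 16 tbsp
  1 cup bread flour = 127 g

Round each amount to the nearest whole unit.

Scaling factor: 12/5 = 2.4.
milk: (1 cup + 9 tbsp = 1.5625 cup) × 12/5 × 240 mL/cup = 900 mL
heavy cream: 1.5 lb × 12/5 × 16 oz/lb × 28.35 g/oz ≈ 1633 g
bread flour: (3 cup + 9 tbsp = 3.5625 cup) × 12/5 × 127 g/cup ≈ 1086 g
molasses: (2 tbsp + 2 tsp = 8/3 tbsp) × 12/5 ÷ 16 tbsp/cup × 328 g/cup ≈ 131 g

milk: 900 mL; heavy cream: 1633 g; bread flour: 1086 g; molasses: 131 g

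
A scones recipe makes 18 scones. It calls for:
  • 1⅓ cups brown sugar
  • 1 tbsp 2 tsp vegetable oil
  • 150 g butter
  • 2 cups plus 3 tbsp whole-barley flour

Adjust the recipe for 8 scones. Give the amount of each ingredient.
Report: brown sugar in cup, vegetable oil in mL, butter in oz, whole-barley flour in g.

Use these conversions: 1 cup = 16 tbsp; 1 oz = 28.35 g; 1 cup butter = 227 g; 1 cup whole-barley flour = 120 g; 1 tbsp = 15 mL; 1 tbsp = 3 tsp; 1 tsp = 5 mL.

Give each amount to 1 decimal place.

Scaling factor: 8/18 = 4/9.
brown sugar: 4/3 cup × 4/9 ≈ 0.6 cup
vegetable oil: (1 tbsp + 2 tsp = 5/3 tbsp) × 4/9 × 15 mL/tbsp ≈ 11.1 mL
butter: 150 g × 4/9 ÷ 28.35 g/oz ≈ 2.4 oz
whole-barley flour: (2 cup + 3 tbsp = 2.1875 cup) × 4/9 × 120 g/cup ≈ 116.7 g

brown sugar: 0.6 cup; vegetable oil: 11.1 mL; butter: 2.4 oz; whole-barley flour: 116.7 g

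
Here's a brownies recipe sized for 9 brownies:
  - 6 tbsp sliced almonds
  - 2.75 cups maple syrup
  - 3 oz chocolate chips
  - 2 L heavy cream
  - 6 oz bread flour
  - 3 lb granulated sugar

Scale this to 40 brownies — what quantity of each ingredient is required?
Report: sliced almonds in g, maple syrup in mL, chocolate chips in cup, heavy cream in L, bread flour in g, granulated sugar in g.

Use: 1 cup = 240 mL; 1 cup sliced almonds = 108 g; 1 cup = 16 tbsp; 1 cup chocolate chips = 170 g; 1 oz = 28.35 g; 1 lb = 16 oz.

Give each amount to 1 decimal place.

sliced almonds: 180.0 g; maple syrup: 2933.3 mL; chocolate chips: 2.2 cup; heavy cream: 8.9 L; bread flour: 756.0 g; granulated sugar: 6048.0 g

Scaling factor: 40/9.
sliced almonds: 6 tbsp × 40/9 ÷ 16 tbsp/cup × 108 g/cup = 180.0 g
maple syrup: 2.75 cup × 40/9 × 240 mL/cup ≈ 2933.3 mL
chocolate chips: 3 oz × 40/9 × 28.35 g/oz ÷ 170 g/cup ≈ 2.2 cup
heavy cream: 2 L × 40/9 ≈ 8.9 L
bread flour: 6 oz × 40/9 × 28.35 g/oz = 756.0 g
granulated sugar: 3 lb × 40/9 × 16 oz/lb × 28.35 g/oz = 6048.0 g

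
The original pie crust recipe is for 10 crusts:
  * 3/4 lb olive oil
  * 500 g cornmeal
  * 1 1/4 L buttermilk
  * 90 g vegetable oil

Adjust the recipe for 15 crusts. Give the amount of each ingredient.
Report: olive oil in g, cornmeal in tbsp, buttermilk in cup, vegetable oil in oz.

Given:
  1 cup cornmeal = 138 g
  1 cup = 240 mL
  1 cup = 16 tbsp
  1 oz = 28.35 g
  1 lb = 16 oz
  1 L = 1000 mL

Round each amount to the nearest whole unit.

olive oil: 510 g; cornmeal: 87 tbsp; buttermilk: 8 cup; vegetable oil: 5 oz

Scaling factor: 15/10 = 3/2 = 1.5.
olive oil: 0.75 lb × 3/2 × 16 oz/lb × 28.35 g/oz ≈ 510 g
cornmeal: 500 g × 3/2 ÷ 138 g/cup × 16 tbsp/cup ≈ 87 tbsp
buttermilk: 1.25 L × 3/2 × 1000 mL/L ÷ 240 mL/cup ≈ 8 cup
vegetable oil: 90 g × 3/2 ÷ 28.35 g/oz ≈ 5 oz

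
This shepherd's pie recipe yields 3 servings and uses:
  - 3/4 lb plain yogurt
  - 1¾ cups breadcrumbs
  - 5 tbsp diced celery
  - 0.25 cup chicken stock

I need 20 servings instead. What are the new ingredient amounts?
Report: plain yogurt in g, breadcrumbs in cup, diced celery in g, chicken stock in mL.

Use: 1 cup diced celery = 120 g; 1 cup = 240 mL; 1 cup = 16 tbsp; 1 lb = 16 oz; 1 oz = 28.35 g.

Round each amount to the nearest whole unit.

Scaling factor: 20/3.
plain yogurt: 0.75 lb × 20/3 × 16 oz/lb × 28.35 g/oz = 2268 g
breadcrumbs: 1.75 cup × 20/3 ≈ 12 cup
diced celery: 5 tbsp × 20/3 ÷ 16 tbsp/cup × 120 g/cup = 250 g
chicken stock: 0.25 cup × 20/3 × 240 mL/cup = 400 mL

plain yogurt: 2268 g; breadcrumbs: 12 cup; diced celery: 250 g; chicken stock: 400 mL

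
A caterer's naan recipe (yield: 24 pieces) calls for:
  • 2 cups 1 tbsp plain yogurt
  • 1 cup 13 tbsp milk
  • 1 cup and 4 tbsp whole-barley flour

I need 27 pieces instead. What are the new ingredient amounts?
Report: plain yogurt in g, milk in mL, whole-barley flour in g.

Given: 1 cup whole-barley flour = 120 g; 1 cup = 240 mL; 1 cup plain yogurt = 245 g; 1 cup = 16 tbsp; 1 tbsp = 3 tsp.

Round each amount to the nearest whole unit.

plain yogurt: 568 g; milk: 489 mL; whole-barley flour: 169 g

Scaling factor: 27/24 = 9/8 = 1.125.
plain yogurt: (2 cup + 1 tbsp = 2.0625 cup) × 9/8 × 245 g/cup ≈ 568 g
milk: (1 cup + 13 tbsp = 1.8125 cup) × 9/8 × 240 mL/cup ≈ 489 mL
whole-barley flour: (1 cup + 4 tbsp = 1.25 cup) × 9/8 × 120 g/cup ≈ 169 g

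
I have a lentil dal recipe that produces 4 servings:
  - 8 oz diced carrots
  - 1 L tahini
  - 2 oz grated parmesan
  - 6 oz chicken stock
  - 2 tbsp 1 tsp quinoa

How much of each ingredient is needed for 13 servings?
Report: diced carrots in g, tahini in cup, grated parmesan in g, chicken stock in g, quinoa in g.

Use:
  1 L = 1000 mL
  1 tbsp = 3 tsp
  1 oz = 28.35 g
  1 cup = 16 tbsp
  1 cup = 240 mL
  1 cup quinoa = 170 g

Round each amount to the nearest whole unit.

diced carrots: 737 g; tahini: 14 cup; grated parmesan: 184 g; chicken stock: 553 g; quinoa: 81 g

Scaling factor: 13/4 = 3.25.
diced carrots: 8 oz × 13/4 × 28.35 g/oz ≈ 737 g
tahini: 1 L × 13/4 × 1000 mL/L ÷ 240 mL/cup ≈ 14 cup
grated parmesan: 2 oz × 13/4 × 28.35 g/oz ≈ 184 g
chicken stock: 6 oz × 13/4 × 28.35 g/oz ≈ 553 g
quinoa: (2 tbsp + 1 tsp = 7/3 tbsp) × 13/4 ÷ 16 tbsp/cup × 170 g/cup ≈ 81 g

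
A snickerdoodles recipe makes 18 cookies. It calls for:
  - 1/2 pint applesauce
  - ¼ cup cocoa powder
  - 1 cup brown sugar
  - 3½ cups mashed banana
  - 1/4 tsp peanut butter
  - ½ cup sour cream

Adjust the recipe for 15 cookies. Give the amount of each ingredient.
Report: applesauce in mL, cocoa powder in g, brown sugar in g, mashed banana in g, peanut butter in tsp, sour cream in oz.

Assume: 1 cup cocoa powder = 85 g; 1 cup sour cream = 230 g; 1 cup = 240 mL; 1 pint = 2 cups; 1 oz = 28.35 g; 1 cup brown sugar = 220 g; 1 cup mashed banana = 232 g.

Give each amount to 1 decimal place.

applesauce: 200.0 mL; cocoa powder: 17.7 g; brown sugar: 183.3 g; mashed banana: 676.7 g; peanut butter: 0.2 tsp; sour cream: 3.4 oz

Scaling factor: 15/18 = 5/6.
applesauce: 0.5 pint × 5/6 × 2 cup/pint × 240 mL/cup = 200.0 mL
cocoa powder: 0.25 cup × 5/6 × 85 g/cup ≈ 17.7 g
brown sugar: 1 cup × 5/6 × 220 g/cup ≈ 183.3 g
mashed banana: 3.5 cup × 5/6 × 232 g/cup ≈ 676.7 g
peanut butter: 0.25 tsp × 5/6 ≈ 0.2 tsp
sour cream: 0.5 cup × 5/6 × 230 g/cup ÷ 28.35 g/oz ≈ 3.4 oz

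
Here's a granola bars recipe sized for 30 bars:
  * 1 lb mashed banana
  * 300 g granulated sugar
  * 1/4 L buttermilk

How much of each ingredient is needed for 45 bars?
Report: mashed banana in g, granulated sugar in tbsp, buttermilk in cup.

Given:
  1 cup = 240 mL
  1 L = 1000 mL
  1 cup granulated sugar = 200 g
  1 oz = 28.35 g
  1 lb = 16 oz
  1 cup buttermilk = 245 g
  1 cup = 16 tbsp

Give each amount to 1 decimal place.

Scaling factor: 45/30 = 3/2 = 1.5.
mashed banana: 1 lb × 3/2 × 16 oz/lb × 28.35 g/oz = 680.4 g
granulated sugar: 300 g × 3/2 ÷ 200 g/cup × 16 tbsp/cup = 36.0 tbsp
buttermilk: 0.25 L × 3/2 × 1000 mL/L ÷ 240 mL/cup ≈ 1.6 cup

mashed banana: 680.4 g; granulated sugar: 36.0 tbsp; buttermilk: 1.6 cup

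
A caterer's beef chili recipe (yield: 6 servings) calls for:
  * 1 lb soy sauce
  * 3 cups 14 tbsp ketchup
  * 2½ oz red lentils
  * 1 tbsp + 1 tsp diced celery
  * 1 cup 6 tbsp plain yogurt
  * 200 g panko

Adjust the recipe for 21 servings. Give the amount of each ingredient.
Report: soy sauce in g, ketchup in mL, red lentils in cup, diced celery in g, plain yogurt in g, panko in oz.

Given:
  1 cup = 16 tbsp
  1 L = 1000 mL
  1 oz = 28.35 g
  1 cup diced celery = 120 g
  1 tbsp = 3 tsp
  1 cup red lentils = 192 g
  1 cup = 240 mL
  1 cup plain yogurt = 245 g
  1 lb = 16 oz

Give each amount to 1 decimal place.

Scaling factor: 21/6 = 7/2 = 3.5.
soy sauce: 1 lb × 7/2 × 16 oz/lb × 28.35 g/oz = 1587.6 g
ketchup: (3 cup + 14 tbsp = 3.875 cup) × 7/2 × 240 mL/cup = 3255.0 mL
red lentils: 2.5 oz × 7/2 × 28.35 g/oz ÷ 192 g/cup ≈ 1.3 cup
diced celery: (1 tbsp + 1 tsp = 4/3 tbsp) × 7/2 ÷ 16 tbsp/cup × 120 g/cup = 35.0 g
plain yogurt: (1 cup + 6 tbsp = 1.375 cup) × 7/2 × 245 g/cup ≈ 1179.1 g
panko: 200 g × 7/2 ÷ 28.35 g/oz ≈ 24.7 oz

soy sauce: 1587.6 g; ketchup: 3255.0 mL; red lentils: 1.3 cup; diced celery: 35.0 g; plain yogurt: 1179.1 g; panko: 24.7 oz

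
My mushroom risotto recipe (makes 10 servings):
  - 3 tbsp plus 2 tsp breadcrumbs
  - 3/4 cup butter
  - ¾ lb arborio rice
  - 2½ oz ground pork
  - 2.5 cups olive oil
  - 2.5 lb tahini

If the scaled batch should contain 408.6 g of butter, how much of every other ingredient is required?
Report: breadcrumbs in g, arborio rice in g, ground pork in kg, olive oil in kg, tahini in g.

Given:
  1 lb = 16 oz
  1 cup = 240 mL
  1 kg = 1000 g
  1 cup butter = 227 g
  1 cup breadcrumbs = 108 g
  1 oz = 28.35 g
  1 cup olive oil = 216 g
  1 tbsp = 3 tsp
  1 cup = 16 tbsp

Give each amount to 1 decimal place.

breadcrumbs: 59.4 g; arborio rice: 816.5 g; ground pork: 0.2 kg; olive oil: 1.3 kg; tahini: 2721.6 g

The original recipe has 170.25 g of butter, so the scaling factor is 408.6 ÷ 170.25 = 12/5 = 2.4.
breadcrumbs: (3 tbsp + 2 tsp = 11/3 tbsp) × 12/5 ÷ 16 tbsp/cup × 108 g/cup = 59.4 g
arborio rice: 0.75 lb × 12/5 × 16 oz/lb × 28.35 g/oz ≈ 816.5 g
ground pork: 2.5 oz × 12/5 × 28.35 g/oz ÷ 1000 g/kg ≈ 0.2 kg
olive oil: 2.5 cup × 12/5 × 216 g/cup ÷ 1000 g/kg ≈ 1.3 kg
tahini: 2.5 lb × 12/5 × 16 oz/lb × 28.35 g/oz = 2721.6 g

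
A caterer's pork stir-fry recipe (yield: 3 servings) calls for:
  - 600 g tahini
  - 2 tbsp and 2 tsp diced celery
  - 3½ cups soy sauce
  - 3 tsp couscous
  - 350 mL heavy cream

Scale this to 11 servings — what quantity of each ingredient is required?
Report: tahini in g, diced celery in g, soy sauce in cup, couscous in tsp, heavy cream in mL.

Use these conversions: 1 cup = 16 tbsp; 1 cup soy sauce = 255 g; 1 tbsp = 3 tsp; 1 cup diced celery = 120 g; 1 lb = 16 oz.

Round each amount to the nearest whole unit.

tahini: 2200 g; diced celery: 73 g; soy sauce: 13 cup; couscous: 11 tsp; heavy cream: 1283 mL

Scaling factor: 11/3.
tahini: 600 g × 11/3 = 2200 g
diced celery: (2 tbsp + 2 tsp = 8/3 tbsp) × 11/3 ÷ 16 tbsp/cup × 120 g/cup ≈ 73 g
soy sauce: 3.5 cup × 11/3 ≈ 13 cup
couscous: 3 tsp × 11/3 = 11 tsp
heavy cream: 350 mL × 11/3 ≈ 1283 mL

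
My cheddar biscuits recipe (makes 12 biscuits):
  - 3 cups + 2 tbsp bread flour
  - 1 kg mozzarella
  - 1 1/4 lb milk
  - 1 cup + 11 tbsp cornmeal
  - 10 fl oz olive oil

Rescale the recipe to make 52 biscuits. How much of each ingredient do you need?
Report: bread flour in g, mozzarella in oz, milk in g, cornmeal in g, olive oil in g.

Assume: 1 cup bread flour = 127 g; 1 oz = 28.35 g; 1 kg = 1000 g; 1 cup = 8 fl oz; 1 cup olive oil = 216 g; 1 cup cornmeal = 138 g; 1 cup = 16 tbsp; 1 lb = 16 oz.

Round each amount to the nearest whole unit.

Scaling factor: 52/12 = 13/3.
bread flour: (3 cup + 2 tbsp = 3.125 cup) × 13/3 × 127 g/cup ≈ 1720 g
mozzarella: 1 kg × 13/3 × 1000 g/kg ÷ 28.35 g/oz ≈ 153 oz
milk: 1.25 lb × 13/3 × 16 oz/lb × 28.35 g/oz = 2457 g
cornmeal: (1 cup + 11 tbsp = 1.6875 cup) × 13/3 × 138 g/cup ≈ 1009 g
olive oil: 10 fl oz × 13/3 ÷ 8 fl oz/cup × 216 g/cup = 1170 g

bread flour: 1720 g; mozzarella: 153 oz; milk: 2457 g; cornmeal: 1009 g; olive oil: 1170 g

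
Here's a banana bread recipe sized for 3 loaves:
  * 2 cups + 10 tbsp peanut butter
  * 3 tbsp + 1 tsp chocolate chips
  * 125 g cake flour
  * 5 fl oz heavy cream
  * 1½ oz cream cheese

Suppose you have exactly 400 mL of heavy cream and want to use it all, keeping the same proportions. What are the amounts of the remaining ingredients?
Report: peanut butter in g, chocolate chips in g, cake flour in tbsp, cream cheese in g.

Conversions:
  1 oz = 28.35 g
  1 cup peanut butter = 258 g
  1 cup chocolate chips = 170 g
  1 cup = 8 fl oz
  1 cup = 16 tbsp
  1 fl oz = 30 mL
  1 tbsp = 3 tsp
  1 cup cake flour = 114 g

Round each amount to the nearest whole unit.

peanut butter: 1806 g; chocolate chips: 94 g; cake flour: 47 tbsp; cream cheese: 113 g

The original recipe has 150 mL of heavy cream, so the scaling factor is 400 ÷ 150 = 8/3.
peanut butter: (2 cup + 10 tbsp = 2.625 cup) × 8/3 × 258 g/cup = 1806 g
chocolate chips: (3 tbsp + 1 tsp = 10/3 tbsp) × 8/3 ÷ 16 tbsp/cup × 170 g/cup ≈ 94 g
cake flour: 125 g × 8/3 ÷ 114 g/cup × 16 tbsp/cup ≈ 47 tbsp
cream cheese: 1.5 oz × 8/3 × 28.35 g/oz ≈ 113 g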